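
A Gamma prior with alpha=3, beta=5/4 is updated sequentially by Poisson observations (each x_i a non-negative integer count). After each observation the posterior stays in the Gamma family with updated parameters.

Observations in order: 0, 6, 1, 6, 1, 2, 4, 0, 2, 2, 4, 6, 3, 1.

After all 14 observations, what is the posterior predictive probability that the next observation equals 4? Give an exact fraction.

obs 1: x=0 → posterior Gamma(3, 9/4)
obs 2: x=6 → posterior Gamma(9, 13/4)
obs 3: x=1 → posterior Gamma(10, 17/4)
obs 4: x=6 → posterior Gamma(16, 21/4)
obs 5: x=1 → posterior Gamma(17, 25/4)
obs 6: x=2 → posterior Gamma(19, 29/4)
obs 7: x=4 → posterior Gamma(23, 33/4)
obs 8: x=0 → posterior Gamma(23, 37/4)
obs 9: x=2 → posterior Gamma(25, 41/4)
obs 10: x=2 → posterior Gamma(27, 45/4)
obs 11: x=4 → posterior Gamma(31, 49/4)
obs 12: x=6 → posterior Gamma(37, 53/4)
obs 13: x=3 → posterior Gamma(40, 57/4)
obs 14: x=1 → posterior Gamma(41, 61/4)

548916440210386011005695170614832176813372829549848783255230987474750250392374016/3811544977260437410497448593732943628077956504628588163541280664503574371337890625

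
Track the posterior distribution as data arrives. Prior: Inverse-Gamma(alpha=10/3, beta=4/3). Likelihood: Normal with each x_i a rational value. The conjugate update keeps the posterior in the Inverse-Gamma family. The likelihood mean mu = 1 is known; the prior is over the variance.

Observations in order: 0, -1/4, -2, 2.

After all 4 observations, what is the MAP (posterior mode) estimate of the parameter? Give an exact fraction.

731/608

obs 1: x=0 → posterior Inverse-Gamma(23/6, 11/6)
obs 2: x=-1/4 → posterior Inverse-Gamma(13/3, 251/96)
obs 3: x=-2 → posterior Inverse-Gamma(29/6, 683/96)
obs 4: x=2 → posterior Inverse-Gamma(16/3, 731/96)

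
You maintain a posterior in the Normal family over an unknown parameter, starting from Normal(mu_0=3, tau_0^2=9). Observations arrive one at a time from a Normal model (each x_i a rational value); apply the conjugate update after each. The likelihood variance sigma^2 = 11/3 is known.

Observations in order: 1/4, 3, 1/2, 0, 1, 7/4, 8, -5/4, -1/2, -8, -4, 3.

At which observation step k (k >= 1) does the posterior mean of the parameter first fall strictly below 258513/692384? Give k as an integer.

obs 1: x=1/4 → posterior Normal(159/152, 99/38)
obs 2: x=3 → posterior Normal(483/260, 99/65)
obs 3: x=1/2 → posterior Normal(537/368, 99/92)
obs 4: x=0 → posterior Normal(537/476, 99/119)
obs 5: x=1 → posterior Normal(645/584, 99/146)
obs 6: x=7/4 → posterior Normal(417/346, 99/173)
obs 7: x=8 → posterior Normal(849/400, 99/200)
obs 8: x=-5/4 → posterior Normal(1563/908, 99/227)
obs 9: x=-1/2 → posterior Normal(1509/1016, 99/254)
obs 10: x=-8 → posterior Normal(645/1124, 99/281)
obs 11: x=-4 → posterior Normal(213/1232, 9/28)
obs 12: x=3 → posterior Normal(537/1340, 99/335)

k = 11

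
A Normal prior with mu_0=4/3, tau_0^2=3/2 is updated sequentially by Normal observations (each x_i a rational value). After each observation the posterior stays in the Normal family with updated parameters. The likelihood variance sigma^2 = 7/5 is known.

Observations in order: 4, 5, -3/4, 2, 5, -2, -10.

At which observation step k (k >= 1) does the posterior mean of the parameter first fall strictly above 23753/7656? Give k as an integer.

k = 2

obs 1: x=4 → posterior Normal(236/87, 21/29)
obs 2: x=5 → posterior Normal(461/132, 21/44)
obs 3: x=-3/4 → posterior Normal(1709/708, 21/59)
obs 4: x=2 → posterior Normal(2069/888, 21/74)
obs 5: x=5 → posterior Normal(2969/1068, 21/89)
obs 6: x=-2 → posterior Normal(2609/1248, 21/104)
obs 7: x=-10 → posterior Normal(809/1428, 3/17)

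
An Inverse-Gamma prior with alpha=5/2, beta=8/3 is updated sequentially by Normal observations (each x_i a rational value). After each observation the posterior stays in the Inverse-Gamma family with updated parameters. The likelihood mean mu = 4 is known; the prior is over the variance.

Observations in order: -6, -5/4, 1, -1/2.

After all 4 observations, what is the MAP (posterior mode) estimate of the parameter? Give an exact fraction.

7783/528

obs 1: x=-6 → posterior Inverse-Gamma(3, 158/3)
obs 2: x=-5/4 → posterior Inverse-Gamma(7/2, 6379/96)
obs 3: x=1 → posterior Inverse-Gamma(4, 6811/96)
obs 4: x=-1/2 → posterior Inverse-Gamma(9/2, 7783/96)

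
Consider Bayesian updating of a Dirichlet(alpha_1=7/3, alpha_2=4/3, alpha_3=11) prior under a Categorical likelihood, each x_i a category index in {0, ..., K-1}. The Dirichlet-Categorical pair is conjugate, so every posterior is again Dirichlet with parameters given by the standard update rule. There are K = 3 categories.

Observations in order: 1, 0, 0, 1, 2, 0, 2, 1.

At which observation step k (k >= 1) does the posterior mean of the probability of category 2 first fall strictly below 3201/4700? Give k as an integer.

k = 2

obs 1: x=1 → posterior Dirichlet(7/3, 7/3, 11)
obs 2: x=0 → posterior Dirichlet(10/3, 7/3, 11)
obs 3: x=0 → posterior Dirichlet(13/3, 7/3, 11)
obs 4: x=1 → posterior Dirichlet(13/3, 10/3, 11)
obs 5: x=2 → posterior Dirichlet(13/3, 10/3, 12)
obs 6: x=0 → posterior Dirichlet(16/3, 10/3, 12)
obs 7: x=2 → posterior Dirichlet(16/3, 10/3, 13)
obs 8: x=1 → posterior Dirichlet(16/3, 13/3, 13)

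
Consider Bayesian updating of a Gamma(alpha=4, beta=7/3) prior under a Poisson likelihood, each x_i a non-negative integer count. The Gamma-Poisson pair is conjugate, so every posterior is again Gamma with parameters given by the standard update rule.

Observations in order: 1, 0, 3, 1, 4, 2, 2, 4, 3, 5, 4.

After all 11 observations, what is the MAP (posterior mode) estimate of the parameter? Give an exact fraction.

12/5

obs 1: x=1 → posterior Gamma(5, 10/3)
obs 2: x=0 → posterior Gamma(5, 13/3)
obs 3: x=3 → posterior Gamma(8, 16/3)
obs 4: x=1 → posterior Gamma(9, 19/3)
obs 5: x=4 → posterior Gamma(13, 22/3)
obs 6: x=2 → posterior Gamma(15, 25/3)
obs 7: x=2 → posterior Gamma(17, 28/3)
obs 8: x=4 → posterior Gamma(21, 31/3)
obs 9: x=3 → posterior Gamma(24, 34/3)
obs 10: x=5 → posterior Gamma(29, 37/3)
obs 11: x=4 → posterior Gamma(33, 40/3)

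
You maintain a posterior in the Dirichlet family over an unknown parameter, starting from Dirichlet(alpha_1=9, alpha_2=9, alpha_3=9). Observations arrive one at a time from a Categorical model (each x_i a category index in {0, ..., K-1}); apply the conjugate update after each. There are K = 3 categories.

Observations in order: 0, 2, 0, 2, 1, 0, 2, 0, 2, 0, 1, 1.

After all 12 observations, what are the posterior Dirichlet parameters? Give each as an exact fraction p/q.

alpha_1=14, alpha_2=12, alpha_3=13

obs 1: x=0 → posterior Dirichlet(10, 9, 9)
obs 2: x=2 → posterior Dirichlet(10, 9, 10)
obs 3: x=0 → posterior Dirichlet(11, 9, 10)
obs 4: x=2 → posterior Dirichlet(11, 9, 11)
obs 5: x=1 → posterior Dirichlet(11, 10, 11)
obs 6: x=0 → posterior Dirichlet(12, 10, 11)
obs 7: x=2 → posterior Dirichlet(12, 10, 12)
obs 8: x=0 → posterior Dirichlet(13, 10, 12)
obs 9: x=2 → posterior Dirichlet(13, 10, 13)
obs 10: x=0 → posterior Dirichlet(14, 10, 13)
obs 11: x=1 → posterior Dirichlet(14, 11, 13)
obs 12: x=1 → posterior Dirichlet(14, 12, 13)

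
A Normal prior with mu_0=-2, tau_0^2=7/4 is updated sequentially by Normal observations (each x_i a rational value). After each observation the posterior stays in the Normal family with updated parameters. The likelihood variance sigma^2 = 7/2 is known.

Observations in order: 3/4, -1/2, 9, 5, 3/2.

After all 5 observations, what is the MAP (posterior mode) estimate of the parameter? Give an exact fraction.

47/28

obs 1: x=3/4 → posterior Normal(-13/12, 7/6)
obs 2: x=-1/2 → posterior Normal(-15/16, 7/8)
obs 3: x=9 → posterior Normal(21/20, 7/10)
obs 4: x=5 → posterior Normal(41/24, 7/12)
obs 5: x=3/2 → posterior Normal(47/28, 1/2)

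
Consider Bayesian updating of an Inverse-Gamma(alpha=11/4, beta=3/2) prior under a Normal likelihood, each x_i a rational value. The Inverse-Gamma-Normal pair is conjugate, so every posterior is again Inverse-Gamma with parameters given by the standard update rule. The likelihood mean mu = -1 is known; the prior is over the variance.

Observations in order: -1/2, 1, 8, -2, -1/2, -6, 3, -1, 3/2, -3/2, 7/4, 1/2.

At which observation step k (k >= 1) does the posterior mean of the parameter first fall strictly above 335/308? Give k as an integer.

obs 1: x=-1/2 → posterior Inverse-Gamma(13/4, 13/8)
obs 2: x=1 → posterior Inverse-Gamma(15/4, 29/8)
obs 3: x=8 → posterior Inverse-Gamma(17/4, 353/8)
obs 4: x=-2 → posterior Inverse-Gamma(19/4, 357/8)
obs 5: x=-1/2 → posterior Inverse-Gamma(21/4, 179/4)
obs 6: x=-6 → posterior Inverse-Gamma(23/4, 229/4)
obs 7: x=3 → posterior Inverse-Gamma(25/4, 261/4)
obs 8: x=-1 → posterior Inverse-Gamma(27/4, 261/4)
obs 9: x=3/2 → posterior Inverse-Gamma(29/4, 547/8)
obs 10: x=-3/2 → posterior Inverse-Gamma(31/4, 137/2)
obs 11: x=7/4 → posterior Inverse-Gamma(33/4, 2313/32)
obs 12: x=1/2 → posterior Inverse-Gamma(35/4, 2349/32)

k = 2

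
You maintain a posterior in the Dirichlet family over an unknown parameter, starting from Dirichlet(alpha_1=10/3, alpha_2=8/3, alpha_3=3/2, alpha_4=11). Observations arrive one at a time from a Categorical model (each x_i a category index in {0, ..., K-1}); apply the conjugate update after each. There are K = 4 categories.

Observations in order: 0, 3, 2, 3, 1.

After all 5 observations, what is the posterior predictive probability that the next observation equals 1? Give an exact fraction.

22/141

obs 1: x=0 → posterior Dirichlet(13/3, 8/3, 3/2, 11)
obs 2: x=3 → posterior Dirichlet(13/3, 8/3, 3/2, 12)
obs 3: x=2 → posterior Dirichlet(13/3, 8/3, 5/2, 12)
obs 4: x=3 → posterior Dirichlet(13/3, 8/3, 5/2, 13)
obs 5: x=1 → posterior Dirichlet(13/3, 11/3, 5/2, 13)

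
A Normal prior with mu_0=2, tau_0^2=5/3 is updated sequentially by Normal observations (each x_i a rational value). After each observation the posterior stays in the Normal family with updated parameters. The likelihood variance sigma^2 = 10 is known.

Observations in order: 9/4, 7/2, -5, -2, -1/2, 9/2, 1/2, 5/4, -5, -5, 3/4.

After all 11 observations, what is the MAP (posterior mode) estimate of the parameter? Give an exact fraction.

obs 1: x=9/4 → posterior Normal(57/28, 10/7)
obs 2: x=7/2 → posterior Normal(71/32, 5/4)
obs 3: x=-5 → posterior Normal(17/12, 10/9)
obs 4: x=-2 → posterior Normal(43/40, 1)
obs 5: x=-1/2 → posterior Normal(41/44, 10/11)
obs 6: x=9/2 → posterior Normal(59/48, 5/6)
obs 7: x=1/2 → posterior Normal(61/52, 10/13)
obs 8: x=5/4 → posterior Normal(33/28, 5/7)
obs 9: x=-5 → posterior Normal(23/30, 2/3)
obs 10: x=-5 → posterior Normal(13/32, 5/8)
obs 11: x=3/4 → posterior Normal(29/68, 10/17)

29/68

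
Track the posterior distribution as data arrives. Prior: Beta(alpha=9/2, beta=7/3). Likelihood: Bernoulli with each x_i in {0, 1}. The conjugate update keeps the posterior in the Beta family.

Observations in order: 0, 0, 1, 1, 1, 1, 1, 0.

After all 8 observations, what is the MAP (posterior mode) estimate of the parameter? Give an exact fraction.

51/77

obs 1: x=0 → posterior Beta(9/2, 10/3)
obs 2: x=0 → posterior Beta(9/2, 13/3)
obs 3: x=1 → posterior Beta(11/2, 13/3)
obs 4: x=1 → posterior Beta(13/2, 13/3)
obs 5: x=1 → posterior Beta(15/2, 13/3)
obs 6: x=1 → posterior Beta(17/2, 13/3)
obs 7: x=1 → posterior Beta(19/2, 13/3)
obs 8: x=0 → posterior Beta(19/2, 16/3)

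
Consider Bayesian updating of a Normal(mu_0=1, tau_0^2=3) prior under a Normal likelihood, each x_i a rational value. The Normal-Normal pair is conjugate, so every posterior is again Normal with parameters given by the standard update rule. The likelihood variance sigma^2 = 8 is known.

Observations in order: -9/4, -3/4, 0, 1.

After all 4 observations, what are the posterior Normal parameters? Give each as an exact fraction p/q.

mu_0=1/10, tau_0^2=6/5

obs 1: x=-9/4 → posterior Normal(5/44, 24/11)
obs 2: x=-3/4 → posterior Normal(-1/14, 12/7)
obs 3: x=0 → posterior Normal(-1/17, 24/17)
obs 4: x=1 → posterior Normal(1/10, 6/5)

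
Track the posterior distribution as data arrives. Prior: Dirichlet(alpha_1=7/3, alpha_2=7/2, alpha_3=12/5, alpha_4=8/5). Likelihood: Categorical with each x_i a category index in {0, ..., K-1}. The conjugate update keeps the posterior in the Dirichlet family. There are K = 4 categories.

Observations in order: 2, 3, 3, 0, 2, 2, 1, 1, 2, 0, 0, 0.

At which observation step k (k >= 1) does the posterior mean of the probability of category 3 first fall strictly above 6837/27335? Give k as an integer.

k = 3

obs 1: x=2 → posterior Dirichlet(7/3, 7/2, 17/5, 8/5)
obs 2: x=3 → posterior Dirichlet(7/3, 7/2, 17/5, 13/5)
obs 3: x=3 → posterior Dirichlet(7/3, 7/2, 17/5, 18/5)
obs 4: x=0 → posterior Dirichlet(10/3, 7/2, 17/5, 18/5)
obs 5: x=2 → posterior Dirichlet(10/3, 7/2, 22/5, 18/5)
obs 6: x=2 → posterior Dirichlet(10/3, 7/2, 27/5, 18/5)
obs 7: x=1 → posterior Dirichlet(10/3, 9/2, 27/5, 18/5)
obs 8: x=1 → posterior Dirichlet(10/3, 11/2, 27/5, 18/5)
obs 9: x=2 → posterior Dirichlet(10/3, 11/2, 32/5, 18/5)
obs 10: x=0 → posterior Dirichlet(13/3, 11/2, 32/5, 18/5)
obs 11: x=0 → posterior Dirichlet(16/3, 11/2, 32/5, 18/5)
obs 12: x=0 → posterior Dirichlet(19/3, 11/2, 32/5, 18/5)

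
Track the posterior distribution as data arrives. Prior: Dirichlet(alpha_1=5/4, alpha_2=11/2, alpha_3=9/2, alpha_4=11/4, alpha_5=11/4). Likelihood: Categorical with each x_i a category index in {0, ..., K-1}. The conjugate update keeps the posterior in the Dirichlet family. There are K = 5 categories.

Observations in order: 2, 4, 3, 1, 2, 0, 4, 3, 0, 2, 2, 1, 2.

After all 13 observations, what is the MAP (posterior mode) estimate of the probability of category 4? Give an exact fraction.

obs 1: x=2 → posterior Dirichlet(5/4, 11/2, 11/2, 11/4, 11/4)
obs 2: x=4 → posterior Dirichlet(5/4, 11/2, 11/2, 11/4, 15/4)
obs 3: x=3 → posterior Dirichlet(5/4, 11/2, 11/2, 15/4, 15/4)
obs 4: x=1 → posterior Dirichlet(5/4, 13/2, 11/2, 15/4, 15/4)
obs 5: x=2 → posterior Dirichlet(5/4, 13/2, 13/2, 15/4, 15/4)
obs 6: x=0 → posterior Dirichlet(9/4, 13/2, 13/2, 15/4, 15/4)
obs 7: x=4 → posterior Dirichlet(9/4, 13/2, 13/2, 15/4, 19/4)
obs 8: x=3 → posterior Dirichlet(9/4, 13/2, 13/2, 19/4, 19/4)
obs 9: x=0 → posterior Dirichlet(13/4, 13/2, 13/2, 19/4, 19/4)
obs 10: x=2 → posterior Dirichlet(13/4, 13/2, 15/2, 19/4, 19/4)
obs 11: x=2 → posterior Dirichlet(13/4, 13/2, 17/2, 19/4, 19/4)
obs 12: x=1 → posterior Dirichlet(13/4, 15/2, 17/2, 19/4, 19/4)
obs 13: x=2 → posterior Dirichlet(13/4, 15/2, 19/2, 19/4, 19/4)

5/33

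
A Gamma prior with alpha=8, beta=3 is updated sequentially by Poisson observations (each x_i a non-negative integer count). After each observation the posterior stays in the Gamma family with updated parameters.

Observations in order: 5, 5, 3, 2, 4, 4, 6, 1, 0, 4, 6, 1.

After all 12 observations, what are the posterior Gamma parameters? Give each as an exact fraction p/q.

alpha=49, beta=15

obs 1: x=5 → posterior Gamma(13, 4)
obs 2: x=5 → posterior Gamma(18, 5)
obs 3: x=3 → posterior Gamma(21, 6)
obs 4: x=2 → posterior Gamma(23, 7)
obs 5: x=4 → posterior Gamma(27, 8)
obs 6: x=4 → posterior Gamma(31, 9)
obs 7: x=6 → posterior Gamma(37, 10)
obs 8: x=1 → posterior Gamma(38, 11)
obs 9: x=0 → posterior Gamma(38, 12)
obs 10: x=4 → posterior Gamma(42, 13)
obs 11: x=6 → posterior Gamma(48, 14)
obs 12: x=1 → posterior Gamma(49, 15)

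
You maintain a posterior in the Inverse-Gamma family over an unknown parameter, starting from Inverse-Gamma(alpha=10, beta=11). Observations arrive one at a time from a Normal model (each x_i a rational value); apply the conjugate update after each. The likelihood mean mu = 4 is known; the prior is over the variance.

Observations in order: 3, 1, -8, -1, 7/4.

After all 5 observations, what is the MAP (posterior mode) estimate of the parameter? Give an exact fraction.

obs 1: x=3 → posterior Inverse-Gamma(21/2, 23/2)
obs 2: x=1 → posterior Inverse-Gamma(11, 16)
obs 3: x=-8 → posterior Inverse-Gamma(23/2, 88)
obs 4: x=-1 → posterior Inverse-Gamma(12, 201/2)
obs 5: x=7/4 → posterior Inverse-Gamma(25/2, 3297/32)

1099/144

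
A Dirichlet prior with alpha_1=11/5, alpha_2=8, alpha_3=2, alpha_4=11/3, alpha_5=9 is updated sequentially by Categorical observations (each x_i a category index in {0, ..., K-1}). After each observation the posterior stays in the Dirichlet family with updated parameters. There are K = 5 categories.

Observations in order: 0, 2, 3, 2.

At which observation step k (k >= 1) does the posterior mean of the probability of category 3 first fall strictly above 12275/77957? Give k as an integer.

obs 1: x=0 → posterior Dirichlet(16/5, 8, 2, 11/3, 9)
obs 2: x=2 → posterior Dirichlet(16/5, 8, 3, 11/3, 9)
obs 3: x=3 → posterior Dirichlet(16/5, 8, 3, 14/3, 9)
obs 4: x=2 → posterior Dirichlet(16/5, 8, 4, 14/3, 9)

k = 3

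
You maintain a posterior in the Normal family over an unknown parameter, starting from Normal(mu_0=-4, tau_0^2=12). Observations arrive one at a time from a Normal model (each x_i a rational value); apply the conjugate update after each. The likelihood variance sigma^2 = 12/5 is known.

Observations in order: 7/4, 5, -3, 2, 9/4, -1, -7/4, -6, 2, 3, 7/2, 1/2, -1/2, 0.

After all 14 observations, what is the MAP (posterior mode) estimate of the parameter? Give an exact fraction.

139/284

obs 1: x=7/4 → posterior Normal(19/24, 2)
obs 2: x=5 → posterior Normal(119/44, 12/11)
obs 3: x=-3 → posterior Normal(59/64, 3/4)
obs 4: x=2 → posterior Normal(33/28, 4/7)
obs 5: x=9/4 → posterior Normal(18/13, 6/13)
obs 6: x=-1 → posterior Normal(1, 12/31)
obs 7: x=-7/4 → posterior Normal(89/144, 1/3)
obs 8: x=-6 → posterior Normal(-31/164, 12/41)
obs 9: x=2 → posterior Normal(9/184, 6/23)
obs 10: x=3 → posterior Normal(23/68, 4/17)
obs 11: x=7/2 → posterior Normal(139/224, 3/14)
obs 12: x=1/2 → posterior Normal(149/244, 12/61)
obs 13: x=-1/2 → posterior Normal(139/264, 2/11)
obs 14: x=0 → posterior Normal(139/284, 12/71)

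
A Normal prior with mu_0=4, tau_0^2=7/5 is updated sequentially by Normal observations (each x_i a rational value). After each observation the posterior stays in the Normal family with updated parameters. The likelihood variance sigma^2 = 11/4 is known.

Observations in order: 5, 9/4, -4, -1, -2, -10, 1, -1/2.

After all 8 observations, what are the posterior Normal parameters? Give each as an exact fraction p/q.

obs 1: x=5 → posterior Normal(360/83, 77/83)
obs 2: x=9/4 → posterior Normal(141/37, 77/111)
obs 3: x=-4 → posterior Normal(311/139, 77/139)
obs 4: x=-1 → posterior Normal(283/167, 77/167)
obs 5: x=-2 → posterior Normal(227/195, 77/195)
obs 6: x=-10 → posterior Normal(-53/223, 77/223)
obs 7: x=1 → posterior Normal(-25/251, 77/251)
obs 8: x=-1/2 → posterior Normal(-13/93, 77/279)

mu_0=-13/93, tau_0^2=77/279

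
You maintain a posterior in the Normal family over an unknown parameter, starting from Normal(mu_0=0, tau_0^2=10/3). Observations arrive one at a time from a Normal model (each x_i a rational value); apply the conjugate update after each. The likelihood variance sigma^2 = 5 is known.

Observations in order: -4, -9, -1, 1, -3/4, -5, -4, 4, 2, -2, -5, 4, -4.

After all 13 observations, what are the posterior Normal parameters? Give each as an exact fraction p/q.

mu_0=-95/58, tau_0^2=10/29

obs 1: x=-4 → posterior Normal(-8/5, 2)
obs 2: x=-9 → posterior Normal(-26/7, 10/7)
obs 3: x=-1 → posterior Normal(-28/9, 10/9)
obs 4: x=1 → posterior Normal(-26/11, 10/11)
obs 5: x=-3/4 → posterior Normal(-55/26, 10/13)
obs 6: x=-5 → posterior Normal(-5/2, 2/3)
obs 7: x=-4 → posterior Normal(-91/34, 10/17)
obs 8: x=4 → posterior Normal(-75/38, 10/19)
obs 9: x=2 → posterior Normal(-67/42, 10/21)
obs 10: x=-2 → posterior Normal(-75/46, 10/23)
obs 11: x=-5 → posterior Normal(-19/10, 2/5)
obs 12: x=4 → posterior Normal(-79/54, 10/27)
obs 13: x=-4 → posterior Normal(-95/58, 10/29)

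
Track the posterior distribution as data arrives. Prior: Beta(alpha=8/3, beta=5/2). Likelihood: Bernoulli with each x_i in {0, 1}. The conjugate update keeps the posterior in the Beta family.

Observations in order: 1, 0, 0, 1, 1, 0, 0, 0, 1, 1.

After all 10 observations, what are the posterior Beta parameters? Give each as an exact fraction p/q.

alpha=23/3, beta=15/2

obs 1: x=1 → posterior Beta(11/3, 5/2)
obs 2: x=0 → posterior Beta(11/3, 7/2)
obs 3: x=0 → posterior Beta(11/3, 9/2)
obs 4: x=1 → posterior Beta(14/3, 9/2)
obs 5: x=1 → posterior Beta(17/3, 9/2)
obs 6: x=0 → posterior Beta(17/3, 11/2)
obs 7: x=0 → posterior Beta(17/3, 13/2)
obs 8: x=0 → posterior Beta(17/3, 15/2)
obs 9: x=1 → posterior Beta(20/3, 15/2)
obs 10: x=1 → posterior Beta(23/3, 15/2)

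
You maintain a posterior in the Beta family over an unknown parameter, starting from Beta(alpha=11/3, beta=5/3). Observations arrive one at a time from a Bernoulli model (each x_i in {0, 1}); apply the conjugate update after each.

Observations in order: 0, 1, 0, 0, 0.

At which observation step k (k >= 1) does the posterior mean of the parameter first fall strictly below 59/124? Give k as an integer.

k = 5

obs 1: x=0 → posterior Beta(11/3, 8/3)
obs 2: x=1 → posterior Beta(14/3, 8/3)
obs 3: x=0 → posterior Beta(14/3, 11/3)
obs 4: x=0 → posterior Beta(14/3, 14/3)
obs 5: x=0 → posterior Beta(14/3, 17/3)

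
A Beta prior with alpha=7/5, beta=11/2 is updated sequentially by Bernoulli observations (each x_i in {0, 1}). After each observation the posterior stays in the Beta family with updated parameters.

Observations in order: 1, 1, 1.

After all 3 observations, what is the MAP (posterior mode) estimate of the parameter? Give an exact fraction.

34/79

obs 1: x=1 → posterior Beta(12/5, 11/2)
obs 2: x=1 → posterior Beta(17/5, 11/2)
obs 3: x=1 → posterior Beta(22/5, 11/2)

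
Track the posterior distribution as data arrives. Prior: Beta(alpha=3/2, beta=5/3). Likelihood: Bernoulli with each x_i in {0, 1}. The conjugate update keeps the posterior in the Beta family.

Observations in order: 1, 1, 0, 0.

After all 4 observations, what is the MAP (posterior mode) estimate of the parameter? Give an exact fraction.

15/31

obs 1: x=1 → posterior Beta(5/2, 5/3)
obs 2: x=1 → posterior Beta(7/2, 5/3)
obs 3: x=0 → posterior Beta(7/2, 8/3)
obs 4: x=0 → posterior Beta(7/2, 11/3)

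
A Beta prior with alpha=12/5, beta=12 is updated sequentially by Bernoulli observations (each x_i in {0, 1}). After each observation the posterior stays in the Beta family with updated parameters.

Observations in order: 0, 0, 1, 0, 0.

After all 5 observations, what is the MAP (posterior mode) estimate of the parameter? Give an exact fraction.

obs 1: x=0 → posterior Beta(12/5, 13)
obs 2: x=0 → posterior Beta(12/5, 14)
obs 3: x=1 → posterior Beta(17/5, 14)
obs 4: x=0 → posterior Beta(17/5, 15)
obs 5: x=0 → posterior Beta(17/5, 16)

4/29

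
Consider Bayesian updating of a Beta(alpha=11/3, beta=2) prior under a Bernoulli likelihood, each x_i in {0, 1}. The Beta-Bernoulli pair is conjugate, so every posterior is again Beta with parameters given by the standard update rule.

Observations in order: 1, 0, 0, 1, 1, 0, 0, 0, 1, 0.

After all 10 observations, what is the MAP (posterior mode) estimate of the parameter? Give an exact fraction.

obs 1: x=1 → posterior Beta(14/3, 2)
obs 2: x=0 → posterior Beta(14/3, 3)
obs 3: x=0 → posterior Beta(14/3, 4)
obs 4: x=1 → posterior Beta(17/3, 4)
obs 5: x=1 → posterior Beta(20/3, 4)
obs 6: x=0 → posterior Beta(20/3, 5)
obs 7: x=0 → posterior Beta(20/3, 6)
obs 8: x=0 → posterior Beta(20/3, 7)
obs 9: x=1 → posterior Beta(23/3, 7)
obs 10: x=0 → posterior Beta(23/3, 8)

20/41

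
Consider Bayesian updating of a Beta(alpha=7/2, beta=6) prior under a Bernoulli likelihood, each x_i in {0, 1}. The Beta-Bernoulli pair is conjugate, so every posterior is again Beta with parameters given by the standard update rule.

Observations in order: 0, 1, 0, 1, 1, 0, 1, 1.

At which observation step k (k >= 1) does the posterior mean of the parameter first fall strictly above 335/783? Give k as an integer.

k = 5

obs 1: x=0 → posterior Beta(7/2, 7)
obs 2: x=1 → posterior Beta(9/2, 7)
obs 3: x=0 → posterior Beta(9/2, 8)
obs 4: x=1 → posterior Beta(11/2, 8)
obs 5: x=1 → posterior Beta(13/2, 8)
obs 6: x=0 → posterior Beta(13/2, 9)
obs 7: x=1 → posterior Beta(15/2, 9)
obs 8: x=1 → posterior Beta(17/2, 9)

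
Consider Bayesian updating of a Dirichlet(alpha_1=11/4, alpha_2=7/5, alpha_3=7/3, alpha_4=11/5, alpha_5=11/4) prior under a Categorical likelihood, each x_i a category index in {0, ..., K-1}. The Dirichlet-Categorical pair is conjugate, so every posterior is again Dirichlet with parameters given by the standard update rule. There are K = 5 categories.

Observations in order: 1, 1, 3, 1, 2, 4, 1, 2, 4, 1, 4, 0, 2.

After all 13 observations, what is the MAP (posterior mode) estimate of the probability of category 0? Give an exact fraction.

15/106

obs 1: x=1 → posterior Dirichlet(11/4, 12/5, 7/3, 11/5, 11/4)
obs 2: x=1 → posterior Dirichlet(11/4, 17/5, 7/3, 11/5, 11/4)
obs 3: x=3 → posterior Dirichlet(11/4, 17/5, 7/3, 16/5, 11/4)
obs 4: x=1 → posterior Dirichlet(11/4, 22/5, 7/3, 16/5, 11/4)
obs 5: x=2 → posterior Dirichlet(11/4, 22/5, 10/3, 16/5, 11/4)
obs 6: x=4 → posterior Dirichlet(11/4, 22/5, 10/3, 16/5, 15/4)
obs 7: x=1 → posterior Dirichlet(11/4, 27/5, 10/3, 16/5, 15/4)
obs 8: x=2 → posterior Dirichlet(11/4, 27/5, 13/3, 16/5, 15/4)
obs 9: x=4 → posterior Dirichlet(11/4, 27/5, 13/3, 16/5, 19/4)
obs 10: x=1 → posterior Dirichlet(11/4, 32/5, 13/3, 16/5, 19/4)
obs 11: x=4 → posterior Dirichlet(11/4, 32/5, 13/3, 16/5, 23/4)
obs 12: x=0 → posterior Dirichlet(15/4, 32/5, 13/3, 16/5, 23/4)
obs 13: x=2 → posterior Dirichlet(15/4, 32/5, 16/3, 16/5, 23/4)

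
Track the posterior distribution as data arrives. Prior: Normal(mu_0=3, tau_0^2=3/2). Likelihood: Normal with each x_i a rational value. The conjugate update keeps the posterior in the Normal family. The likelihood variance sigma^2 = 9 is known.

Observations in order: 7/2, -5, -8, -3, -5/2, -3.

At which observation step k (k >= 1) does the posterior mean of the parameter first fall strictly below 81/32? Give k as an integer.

k = 2

obs 1: x=7/2 → posterior Normal(43/14, 9/7)
obs 2: x=-5 → posterior Normal(33/16, 9/8)
obs 3: x=-8 → posterior Normal(17/18, 1)
obs 4: x=-3 → posterior Normal(11/20, 9/10)
obs 5: x=-5/2 → posterior Normal(3/11, 9/11)
obs 6: x=-3 → posterior Normal(0, 3/4)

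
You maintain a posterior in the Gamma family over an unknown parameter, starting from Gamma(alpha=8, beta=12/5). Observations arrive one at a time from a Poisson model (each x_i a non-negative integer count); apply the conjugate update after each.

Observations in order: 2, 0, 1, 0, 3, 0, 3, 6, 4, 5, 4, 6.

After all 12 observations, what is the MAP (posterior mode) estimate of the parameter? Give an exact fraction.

obs 1: x=2 → posterior Gamma(10, 17/5)
obs 2: x=0 → posterior Gamma(10, 22/5)
obs 3: x=1 → posterior Gamma(11, 27/5)
obs 4: x=0 → posterior Gamma(11, 32/5)
obs 5: x=3 → posterior Gamma(14, 37/5)
obs 6: x=0 → posterior Gamma(14, 42/5)
obs 7: x=3 → posterior Gamma(17, 47/5)
obs 8: x=6 → posterior Gamma(23, 52/5)
obs 9: x=4 → posterior Gamma(27, 57/5)
obs 10: x=5 → posterior Gamma(32, 62/5)
obs 11: x=4 → posterior Gamma(36, 67/5)
obs 12: x=6 → posterior Gamma(42, 72/5)

205/72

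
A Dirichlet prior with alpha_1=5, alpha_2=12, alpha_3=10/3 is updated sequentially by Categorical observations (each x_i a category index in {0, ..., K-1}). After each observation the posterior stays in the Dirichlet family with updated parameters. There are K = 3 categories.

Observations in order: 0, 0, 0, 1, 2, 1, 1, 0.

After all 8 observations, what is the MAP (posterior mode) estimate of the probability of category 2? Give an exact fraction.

5/38

obs 1: x=0 → posterior Dirichlet(6, 12, 10/3)
obs 2: x=0 → posterior Dirichlet(7, 12, 10/3)
obs 3: x=0 → posterior Dirichlet(8, 12, 10/3)
obs 4: x=1 → posterior Dirichlet(8, 13, 10/3)
obs 5: x=2 → posterior Dirichlet(8, 13, 13/3)
obs 6: x=1 → posterior Dirichlet(8, 14, 13/3)
obs 7: x=1 → posterior Dirichlet(8, 15, 13/3)
obs 8: x=0 → posterior Dirichlet(9, 15, 13/3)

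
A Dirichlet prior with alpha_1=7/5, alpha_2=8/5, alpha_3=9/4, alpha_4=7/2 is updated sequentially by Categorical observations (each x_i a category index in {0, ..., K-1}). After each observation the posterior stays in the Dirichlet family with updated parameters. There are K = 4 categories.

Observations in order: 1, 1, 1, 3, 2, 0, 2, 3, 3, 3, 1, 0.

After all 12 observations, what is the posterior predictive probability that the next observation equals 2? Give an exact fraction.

obs 1: x=1 → posterior Dirichlet(7/5, 13/5, 9/4, 7/2)
obs 2: x=1 → posterior Dirichlet(7/5, 18/5, 9/4, 7/2)
obs 3: x=1 → posterior Dirichlet(7/5, 23/5, 9/4, 7/2)
obs 4: x=3 → posterior Dirichlet(7/5, 23/5, 9/4, 9/2)
obs 5: x=2 → posterior Dirichlet(7/5, 23/5, 13/4, 9/2)
obs 6: x=0 → posterior Dirichlet(12/5, 23/5, 13/4, 9/2)
obs 7: x=2 → posterior Dirichlet(12/5, 23/5, 17/4, 9/2)
obs 8: x=3 → posterior Dirichlet(12/5, 23/5, 17/4, 11/2)
obs 9: x=3 → posterior Dirichlet(12/5, 23/5, 17/4, 13/2)
obs 10: x=3 → posterior Dirichlet(12/5, 23/5, 17/4, 15/2)
obs 11: x=1 → posterior Dirichlet(12/5, 28/5, 17/4, 15/2)
obs 12: x=0 → posterior Dirichlet(17/5, 28/5, 17/4, 15/2)

17/83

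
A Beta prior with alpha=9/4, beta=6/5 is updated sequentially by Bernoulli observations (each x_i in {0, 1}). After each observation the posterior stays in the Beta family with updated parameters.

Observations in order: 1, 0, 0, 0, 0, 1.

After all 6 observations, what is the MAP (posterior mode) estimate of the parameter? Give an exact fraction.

65/149

obs 1: x=1 → posterior Beta(13/4, 6/5)
obs 2: x=0 → posterior Beta(13/4, 11/5)
obs 3: x=0 → posterior Beta(13/4, 16/5)
obs 4: x=0 → posterior Beta(13/4, 21/5)
obs 5: x=0 → posterior Beta(13/4, 26/5)
obs 6: x=1 → posterior Beta(17/4, 26/5)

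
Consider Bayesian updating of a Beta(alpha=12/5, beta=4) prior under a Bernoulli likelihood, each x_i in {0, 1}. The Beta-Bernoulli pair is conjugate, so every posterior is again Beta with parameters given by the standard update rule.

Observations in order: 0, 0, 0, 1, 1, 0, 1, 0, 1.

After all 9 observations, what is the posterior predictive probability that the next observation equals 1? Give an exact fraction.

obs 1: x=0 → posterior Beta(12/5, 5)
obs 2: x=0 → posterior Beta(12/5, 6)
obs 3: x=0 → posterior Beta(12/5, 7)
obs 4: x=1 → posterior Beta(17/5, 7)
obs 5: x=1 → posterior Beta(22/5, 7)
obs 6: x=0 → posterior Beta(22/5, 8)
obs 7: x=1 → posterior Beta(27/5, 8)
obs 8: x=0 → posterior Beta(27/5, 9)
obs 9: x=1 → posterior Beta(32/5, 9)

32/77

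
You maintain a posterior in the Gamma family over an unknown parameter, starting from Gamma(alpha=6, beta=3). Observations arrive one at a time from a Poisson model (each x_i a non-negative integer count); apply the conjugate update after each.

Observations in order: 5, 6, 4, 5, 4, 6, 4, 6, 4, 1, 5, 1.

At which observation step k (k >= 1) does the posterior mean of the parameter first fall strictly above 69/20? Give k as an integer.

k = 3

obs 1: x=5 → posterior Gamma(11, 4)
obs 2: x=6 → posterior Gamma(17, 5)
obs 3: x=4 → posterior Gamma(21, 6)
obs 4: x=5 → posterior Gamma(26, 7)
obs 5: x=4 → posterior Gamma(30, 8)
obs 6: x=6 → posterior Gamma(36, 9)
obs 7: x=4 → posterior Gamma(40, 10)
obs 8: x=6 → posterior Gamma(46, 11)
obs 9: x=4 → posterior Gamma(50, 12)
obs 10: x=1 → posterior Gamma(51, 13)
obs 11: x=5 → posterior Gamma(56, 14)
obs 12: x=1 → posterior Gamma(57, 15)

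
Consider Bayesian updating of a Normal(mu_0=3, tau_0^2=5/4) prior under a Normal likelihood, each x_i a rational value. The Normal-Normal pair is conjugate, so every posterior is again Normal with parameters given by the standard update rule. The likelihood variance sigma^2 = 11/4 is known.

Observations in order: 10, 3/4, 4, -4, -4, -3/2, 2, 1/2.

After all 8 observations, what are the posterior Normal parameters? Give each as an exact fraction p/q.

obs 1: x=10 → posterior Normal(83/16, 55/64)
obs 2: x=3/4 → posterior Normal(347/84, 55/84)
obs 3: x=4 → posterior Normal(427/104, 55/104)
obs 4: x=-4 → posterior Normal(347/124, 55/124)
obs 5: x=-4 → posterior Normal(89/48, 55/144)
obs 6: x=-3/2 → posterior Normal(237/164, 55/164)
obs 7: x=2 → posterior Normal(277/184, 55/184)
obs 8: x=1/2 → posterior Normal(287/204, 55/204)

mu_0=287/204, tau_0^2=55/204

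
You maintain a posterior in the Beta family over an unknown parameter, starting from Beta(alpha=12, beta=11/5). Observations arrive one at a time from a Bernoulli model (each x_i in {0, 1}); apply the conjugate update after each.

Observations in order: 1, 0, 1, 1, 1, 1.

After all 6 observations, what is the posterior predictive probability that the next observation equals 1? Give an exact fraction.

obs 1: x=1 → posterior Beta(13, 11/5)
obs 2: x=0 → posterior Beta(13, 16/5)
obs 3: x=1 → posterior Beta(14, 16/5)
obs 4: x=1 → posterior Beta(15, 16/5)
obs 5: x=1 → posterior Beta(16, 16/5)
obs 6: x=1 → posterior Beta(17, 16/5)

85/101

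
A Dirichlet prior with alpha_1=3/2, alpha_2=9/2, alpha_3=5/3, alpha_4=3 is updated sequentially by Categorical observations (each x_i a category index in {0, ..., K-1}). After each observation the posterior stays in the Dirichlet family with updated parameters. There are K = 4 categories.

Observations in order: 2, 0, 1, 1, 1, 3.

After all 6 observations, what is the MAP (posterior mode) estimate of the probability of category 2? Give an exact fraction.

5/38

obs 1: x=2 → posterior Dirichlet(3/2, 9/2, 8/3, 3)
obs 2: x=0 → posterior Dirichlet(5/2, 9/2, 8/3, 3)
obs 3: x=1 → posterior Dirichlet(5/2, 11/2, 8/3, 3)
obs 4: x=1 → posterior Dirichlet(5/2, 13/2, 8/3, 3)
obs 5: x=1 → posterior Dirichlet(5/2, 15/2, 8/3, 3)
obs 6: x=3 → posterior Dirichlet(5/2, 15/2, 8/3, 4)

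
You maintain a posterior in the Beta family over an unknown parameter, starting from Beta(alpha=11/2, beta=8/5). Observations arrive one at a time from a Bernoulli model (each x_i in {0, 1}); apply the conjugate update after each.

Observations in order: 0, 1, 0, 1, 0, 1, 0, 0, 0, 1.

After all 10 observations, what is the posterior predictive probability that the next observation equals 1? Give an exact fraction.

5/9

obs 1: x=0 → posterior Beta(11/2, 13/5)
obs 2: x=1 → posterior Beta(13/2, 13/5)
obs 3: x=0 → posterior Beta(13/2, 18/5)
obs 4: x=1 → posterior Beta(15/2, 18/5)
obs 5: x=0 → posterior Beta(15/2, 23/5)
obs 6: x=1 → posterior Beta(17/2, 23/5)
obs 7: x=0 → posterior Beta(17/2, 28/5)
obs 8: x=0 → posterior Beta(17/2, 33/5)
obs 9: x=0 → posterior Beta(17/2, 38/5)
obs 10: x=1 → posterior Beta(19/2, 38/5)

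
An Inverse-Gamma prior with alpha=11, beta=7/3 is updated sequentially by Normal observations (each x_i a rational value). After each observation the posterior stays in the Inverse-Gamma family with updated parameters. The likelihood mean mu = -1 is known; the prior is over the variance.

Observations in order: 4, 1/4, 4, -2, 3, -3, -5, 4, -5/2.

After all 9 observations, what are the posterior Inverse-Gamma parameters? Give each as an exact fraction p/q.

obs 1: x=4 → posterior Inverse-Gamma(23/2, 89/6)
obs 2: x=1/4 → posterior Inverse-Gamma(12, 1499/96)
obs 3: x=4 → posterior Inverse-Gamma(25/2, 2699/96)
obs 4: x=-2 → posterior Inverse-Gamma(13, 2747/96)
obs 5: x=3 → posterior Inverse-Gamma(27/2, 3515/96)
obs 6: x=-3 → posterior Inverse-Gamma(14, 3707/96)
obs 7: x=-5 → posterior Inverse-Gamma(29/2, 4475/96)
obs 8: x=4 → posterior Inverse-Gamma(15, 5675/96)
obs 9: x=-5/2 → posterior Inverse-Gamma(31/2, 5783/96)

alpha=31/2, beta=5783/96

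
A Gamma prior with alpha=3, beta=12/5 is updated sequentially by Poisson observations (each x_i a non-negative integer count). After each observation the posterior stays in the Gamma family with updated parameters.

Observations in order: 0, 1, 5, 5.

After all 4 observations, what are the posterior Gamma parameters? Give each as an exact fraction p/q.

alpha=14, beta=32/5

obs 1: x=0 → posterior Gamma(3, 17/5)
obs 2: x=1 → posterior Gamma(4, 22/5)
obs 3: x=5 → posterior Gamma(9, 27/5)
obs 4: x=5 → posterior Gamma(14, 32/5)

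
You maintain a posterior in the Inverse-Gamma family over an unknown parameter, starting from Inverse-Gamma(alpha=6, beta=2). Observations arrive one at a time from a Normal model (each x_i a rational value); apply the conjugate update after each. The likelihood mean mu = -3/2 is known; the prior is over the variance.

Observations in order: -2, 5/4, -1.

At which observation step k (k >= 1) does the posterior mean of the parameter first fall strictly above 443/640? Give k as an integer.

obs 1: x=-2 → posterior Inverse-Gamma(13/2, 17/8)
obs 2: x=5/4 → posterior Inverse-Gamma(7, 189/32)
obs 3: x=-1 → posterior Inverse-Gamma(15/2, 193/32)

k = 2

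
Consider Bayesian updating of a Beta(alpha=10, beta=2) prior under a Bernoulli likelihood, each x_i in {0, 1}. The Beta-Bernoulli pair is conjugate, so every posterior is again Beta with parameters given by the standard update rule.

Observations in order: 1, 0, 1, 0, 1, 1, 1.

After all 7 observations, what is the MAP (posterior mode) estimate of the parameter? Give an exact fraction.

14/17

obs 1: x=1 → posterior Beta(11, 2)
obs 2: x=0 → posterior Beta(11, 3)
obs 3: x=1 → posterior Beta(12, 3)
obs 4: x=0 → posterior Beta(12, 4)
obs 5: x=1 → posterior Beta(13, 4)
obs 6: x=1 → posterior Beta(14, 4)
obs 7: x=1 → posterior Beta(15, 4)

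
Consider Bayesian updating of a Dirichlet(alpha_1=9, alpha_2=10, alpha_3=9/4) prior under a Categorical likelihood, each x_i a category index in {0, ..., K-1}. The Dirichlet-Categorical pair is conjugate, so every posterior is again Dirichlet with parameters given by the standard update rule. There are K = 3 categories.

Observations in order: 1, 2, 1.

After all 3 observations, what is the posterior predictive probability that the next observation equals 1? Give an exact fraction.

obs 1: x=1 → posterior Dirichlet(9, 11, 9/4)
obs 2: x=2 → posterior Dirichlet(9, 11, 13/4)
obs 3: x=1 → posterior Dirichlet(9, 12, 13/4)

48/97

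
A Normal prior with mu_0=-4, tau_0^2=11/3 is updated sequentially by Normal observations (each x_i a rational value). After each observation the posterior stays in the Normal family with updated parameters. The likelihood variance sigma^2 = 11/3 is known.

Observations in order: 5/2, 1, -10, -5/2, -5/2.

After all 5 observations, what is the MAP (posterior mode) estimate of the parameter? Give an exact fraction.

-31/12

obs 1: x=5/2 → posterior Normal(-3/4, 11/6)
obs 2: x=1 → posterior Normal(-1/6, 11/9)
obs 3: x=-10 → posterior Normal(-21/8, 11/12)
obs 4: x=-5/2 → posterior Normal(-13/5, 11/15)
obs 5: x=-5/2 → posterior Normal(-31/12, 11/18)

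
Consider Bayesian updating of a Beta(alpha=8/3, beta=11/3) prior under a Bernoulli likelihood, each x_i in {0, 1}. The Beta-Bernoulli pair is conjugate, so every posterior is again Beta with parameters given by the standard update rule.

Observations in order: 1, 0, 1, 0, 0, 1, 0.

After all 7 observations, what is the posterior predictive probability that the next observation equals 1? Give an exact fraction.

17/40

obs 1: x=1 → posterior Beta(11/3, 11/3)
obs 2: x=0 → posterior Beta(11/3, 14/3)
obs 3: x=1 → posterior Beta(14/3, 14/3)
obs 4: x=0 → posterior Beta(14/3, 17/3)
obs 5: x=0 → posterior Beta(14/3, 20/3)
obs 6: x=1 → posterior Beta(17/3, 20/3)
obs 7: x=0 → posterior Beta(17/3, 23/3)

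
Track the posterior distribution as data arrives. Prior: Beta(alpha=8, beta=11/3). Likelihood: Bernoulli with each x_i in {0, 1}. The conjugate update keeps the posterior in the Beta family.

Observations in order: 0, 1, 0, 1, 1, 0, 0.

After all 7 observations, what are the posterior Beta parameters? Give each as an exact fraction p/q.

alpha=11, beta=23/3

obs 1: x=0 → posterior Beta(8, 14/3)
obs 2: x=1 → posterior Beta(9, 14/3)
obs 3: x=0 → posterior Beta(9, 17/3)
obs 4: x=1 → posterior Beta(10, 17/3)
obs 5: x=1 → posterior Beta(11, 17/3)
obs 6: x=0 → posterior Beta(11, 20/3)
obs 7: x=0 → posterior Beta(11, 23/3)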